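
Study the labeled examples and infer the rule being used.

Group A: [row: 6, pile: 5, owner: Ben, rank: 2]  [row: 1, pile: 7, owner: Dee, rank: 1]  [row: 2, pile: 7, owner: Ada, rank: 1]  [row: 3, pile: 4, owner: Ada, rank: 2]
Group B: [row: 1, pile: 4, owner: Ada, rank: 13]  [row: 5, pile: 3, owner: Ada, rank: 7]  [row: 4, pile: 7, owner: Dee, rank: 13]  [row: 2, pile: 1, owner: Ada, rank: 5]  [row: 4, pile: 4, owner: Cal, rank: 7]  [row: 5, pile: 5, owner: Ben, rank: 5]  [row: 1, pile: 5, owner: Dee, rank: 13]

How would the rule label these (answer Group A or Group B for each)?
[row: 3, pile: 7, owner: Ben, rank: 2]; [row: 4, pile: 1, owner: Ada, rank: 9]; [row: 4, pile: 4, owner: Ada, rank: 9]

One predicate separates the groups cleanly: rank ≤ 2.

Group A, Group B, Group B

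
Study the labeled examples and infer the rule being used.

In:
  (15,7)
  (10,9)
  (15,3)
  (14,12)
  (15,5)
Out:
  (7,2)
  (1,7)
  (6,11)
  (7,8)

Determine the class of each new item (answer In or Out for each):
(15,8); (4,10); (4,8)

The pattern is that an item is 'In' exactly when: sum ≥ 18.
(15,8): 15+8 = 23, passes → In. (4,10): 4+10 = 14, doesn't qualify → Out. (4,8): 4+8 = 12, doesn't qualify → Out.

In, Out, Out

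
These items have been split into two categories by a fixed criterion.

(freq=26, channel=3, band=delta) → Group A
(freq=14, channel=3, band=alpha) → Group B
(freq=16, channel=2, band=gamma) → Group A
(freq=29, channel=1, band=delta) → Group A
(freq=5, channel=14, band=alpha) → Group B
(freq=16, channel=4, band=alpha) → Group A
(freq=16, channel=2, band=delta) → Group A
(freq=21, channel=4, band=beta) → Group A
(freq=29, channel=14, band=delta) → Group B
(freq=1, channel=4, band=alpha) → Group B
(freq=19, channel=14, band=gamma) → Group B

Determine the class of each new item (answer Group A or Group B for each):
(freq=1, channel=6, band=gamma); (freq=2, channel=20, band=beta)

Rule: freq ≥ 16 AND channel ≤ 4. This holds for each 'Group A' example and fails for each 'Group B' one.
(freq=1, channel=6, band=gamma): Group B (freq = 1, channel = 6).
(freq=2, channel=20, band=beta): Group B (freq = 2, channel = 20).

Group B, Group B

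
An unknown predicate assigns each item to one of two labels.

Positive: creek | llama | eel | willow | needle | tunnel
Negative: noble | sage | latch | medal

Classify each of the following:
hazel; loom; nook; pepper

Negative, Positive, Positive, Positive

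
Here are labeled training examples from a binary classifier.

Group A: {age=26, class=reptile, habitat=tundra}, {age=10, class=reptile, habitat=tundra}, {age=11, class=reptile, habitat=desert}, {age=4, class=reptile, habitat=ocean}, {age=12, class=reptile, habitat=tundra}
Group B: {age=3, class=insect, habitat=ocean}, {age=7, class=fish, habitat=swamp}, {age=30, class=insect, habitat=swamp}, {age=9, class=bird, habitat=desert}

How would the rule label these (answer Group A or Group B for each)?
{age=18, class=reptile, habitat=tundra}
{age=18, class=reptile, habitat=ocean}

Group A, Group A

Looking at the examples, the only property every 'Group A' case has and every 'Group B' case lacks is: class is reptile.
{age=18, class=reptile, habitat=tundra}: class is reptile — has this property, so Group A. {age=18, class=reptile, habitat=ocean}: class is reptile — has this property, so Group A.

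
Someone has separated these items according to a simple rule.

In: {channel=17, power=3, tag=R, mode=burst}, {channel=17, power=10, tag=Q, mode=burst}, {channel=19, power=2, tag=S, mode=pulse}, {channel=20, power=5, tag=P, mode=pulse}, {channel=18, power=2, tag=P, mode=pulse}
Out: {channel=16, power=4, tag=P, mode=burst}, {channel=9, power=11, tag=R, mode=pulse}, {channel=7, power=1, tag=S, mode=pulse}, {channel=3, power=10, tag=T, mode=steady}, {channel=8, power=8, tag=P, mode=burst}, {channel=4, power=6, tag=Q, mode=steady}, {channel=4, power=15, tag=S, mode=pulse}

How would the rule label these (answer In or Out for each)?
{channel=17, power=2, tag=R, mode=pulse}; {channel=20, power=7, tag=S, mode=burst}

In, In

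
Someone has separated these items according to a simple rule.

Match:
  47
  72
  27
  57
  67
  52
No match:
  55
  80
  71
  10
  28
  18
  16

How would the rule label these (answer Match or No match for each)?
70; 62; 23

No match, Match, No match

The rule appears to be: ≡ 2 (mod 5).
70: 70 mod 5 = 0 — doesn't match, so No match. 62: 62 mod 5 = 2 — checks out, so Match. 23: 23 mod 5 = 3 — doesn't match, so No match.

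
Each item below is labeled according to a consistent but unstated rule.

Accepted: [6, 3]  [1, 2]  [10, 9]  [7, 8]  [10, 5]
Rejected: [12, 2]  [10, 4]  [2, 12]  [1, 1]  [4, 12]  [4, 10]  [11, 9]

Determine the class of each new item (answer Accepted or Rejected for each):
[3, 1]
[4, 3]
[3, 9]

Rejected, Accepted, Rejected

All 'Accepted' examples share one property — sum is odd — and every 'Rejected' example lacks it.
[3, 1]: 3+1 = 4, does not fit → Rejected.
[4, 3]: 4+3 = 7, satisfies this → Accepted.
[3, 9]: 3+9 = 12, does not fit → Rejected.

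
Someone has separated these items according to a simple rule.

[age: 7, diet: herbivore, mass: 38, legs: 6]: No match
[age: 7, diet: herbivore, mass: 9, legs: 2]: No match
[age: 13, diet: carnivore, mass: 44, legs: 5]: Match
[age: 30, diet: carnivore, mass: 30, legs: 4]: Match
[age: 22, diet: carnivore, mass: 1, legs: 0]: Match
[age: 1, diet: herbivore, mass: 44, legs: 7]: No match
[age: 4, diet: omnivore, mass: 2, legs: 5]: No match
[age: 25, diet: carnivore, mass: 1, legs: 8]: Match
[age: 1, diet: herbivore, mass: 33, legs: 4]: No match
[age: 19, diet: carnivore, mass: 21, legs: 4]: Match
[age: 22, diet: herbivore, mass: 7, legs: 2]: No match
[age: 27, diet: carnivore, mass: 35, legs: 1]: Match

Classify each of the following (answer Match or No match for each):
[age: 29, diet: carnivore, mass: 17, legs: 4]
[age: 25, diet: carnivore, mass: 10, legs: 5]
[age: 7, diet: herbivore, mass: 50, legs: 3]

All 'Match' examples share one property — diet is carnivore — and every 'No match' example lacks it.

Match, Match, No match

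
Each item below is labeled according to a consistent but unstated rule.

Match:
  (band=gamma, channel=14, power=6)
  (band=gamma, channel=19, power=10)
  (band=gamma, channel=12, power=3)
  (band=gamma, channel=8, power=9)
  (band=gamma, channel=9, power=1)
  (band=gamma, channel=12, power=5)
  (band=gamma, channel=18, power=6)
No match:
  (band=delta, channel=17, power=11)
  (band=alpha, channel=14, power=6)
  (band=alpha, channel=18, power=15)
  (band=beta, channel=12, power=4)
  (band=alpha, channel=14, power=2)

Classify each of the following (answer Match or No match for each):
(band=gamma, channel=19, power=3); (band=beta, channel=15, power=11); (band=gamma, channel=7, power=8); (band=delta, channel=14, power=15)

Match, No match, Match, No match

The pattern is that an item is 'Match' exactly when: band is gamma.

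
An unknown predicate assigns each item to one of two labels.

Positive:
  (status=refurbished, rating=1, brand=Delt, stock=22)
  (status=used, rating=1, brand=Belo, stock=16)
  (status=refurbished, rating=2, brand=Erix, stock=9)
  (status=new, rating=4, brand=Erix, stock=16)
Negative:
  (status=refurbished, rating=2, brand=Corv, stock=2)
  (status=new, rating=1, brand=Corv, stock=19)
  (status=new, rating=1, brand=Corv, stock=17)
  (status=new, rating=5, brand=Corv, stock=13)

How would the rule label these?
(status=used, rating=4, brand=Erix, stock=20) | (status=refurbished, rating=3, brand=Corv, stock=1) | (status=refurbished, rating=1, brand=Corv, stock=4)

Rule: brand is not Corv. This holds for each 'Positive' example and fails for each 'Negative' one.
(status=used, rating=4, brand=Erix, stock=20): brand is Erix, meets the rule → Positive.
(status=refurbished, rating=3, brand=Corv, stock=1): brand is Corv, fails the rule → Negative.
(status=refurbished, rating=1, brand=Corv, stock=4): brand is Corv, fails the rule → Negative.

Positive, Negative, Negative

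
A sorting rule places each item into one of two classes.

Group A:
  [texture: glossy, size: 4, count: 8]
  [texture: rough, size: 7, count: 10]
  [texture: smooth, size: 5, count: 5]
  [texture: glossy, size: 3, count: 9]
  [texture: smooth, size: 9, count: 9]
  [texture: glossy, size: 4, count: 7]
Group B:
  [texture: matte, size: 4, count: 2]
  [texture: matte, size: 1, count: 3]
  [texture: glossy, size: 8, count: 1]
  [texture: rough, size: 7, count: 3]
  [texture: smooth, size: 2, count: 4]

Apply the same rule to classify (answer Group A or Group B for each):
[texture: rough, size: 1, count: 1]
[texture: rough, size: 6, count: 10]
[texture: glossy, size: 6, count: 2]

Group B, Group A, Group B

'Group A' ⟺ count ≥ 5.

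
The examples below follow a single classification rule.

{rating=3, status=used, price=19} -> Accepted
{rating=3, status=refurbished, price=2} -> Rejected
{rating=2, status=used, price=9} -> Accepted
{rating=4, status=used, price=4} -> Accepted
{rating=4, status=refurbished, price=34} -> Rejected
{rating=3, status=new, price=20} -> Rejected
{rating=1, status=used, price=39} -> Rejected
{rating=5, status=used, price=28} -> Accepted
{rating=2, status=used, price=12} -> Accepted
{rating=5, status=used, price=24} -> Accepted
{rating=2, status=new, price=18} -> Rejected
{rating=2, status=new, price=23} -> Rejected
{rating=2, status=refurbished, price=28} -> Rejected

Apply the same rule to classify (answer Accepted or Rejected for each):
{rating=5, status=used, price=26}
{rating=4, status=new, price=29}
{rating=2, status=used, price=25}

Accepted, Rejected, Accepted

The pattern is that an item is 'Accepted' exactly when: status is used AND price ≤ 28.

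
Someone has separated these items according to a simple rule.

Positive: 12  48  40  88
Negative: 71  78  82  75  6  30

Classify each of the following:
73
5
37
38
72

The classifier is using: multiple of 4.
Negative: 73, since 73 = 4·18 + 1.
Negative: 5, since 5 = 4·1 + 1.
Negative: 37, since 37 = 4·9 + 1.
Negative: 38, since 38 = 4·9 + 2.
Positive: 72, since 72 = 4·18.

Negative, Negative, Negative, Negative, Positive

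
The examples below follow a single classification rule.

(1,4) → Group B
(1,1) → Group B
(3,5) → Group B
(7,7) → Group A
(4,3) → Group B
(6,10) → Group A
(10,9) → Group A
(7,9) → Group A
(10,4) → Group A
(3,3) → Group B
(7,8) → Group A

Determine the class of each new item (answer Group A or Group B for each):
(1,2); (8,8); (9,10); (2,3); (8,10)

Group B, Group A, Group A, Group B, Group A

One predicate separates the groups cleanly: sum ≥ 14.
(1,2) — 1+2 = 3, hence Group B.
(8,8) — 8+8 = 16, hence Group A.
(9,10) — 9+10 = 19, hence Group A.
(2,3) — 2+3 = 5, hence Group B.
(8,10) — 8+10 = 18, hence Group A.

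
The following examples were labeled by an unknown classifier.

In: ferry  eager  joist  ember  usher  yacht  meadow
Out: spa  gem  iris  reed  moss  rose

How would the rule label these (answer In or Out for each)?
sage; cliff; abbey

Out, In, In

The classifier is using: length ≥ 5.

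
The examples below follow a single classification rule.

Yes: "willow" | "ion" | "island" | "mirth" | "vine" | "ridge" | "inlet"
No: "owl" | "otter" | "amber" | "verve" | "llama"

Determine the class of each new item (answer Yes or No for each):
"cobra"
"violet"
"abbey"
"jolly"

No, Yes, No, No

The classifier is using: contains 'i'.
"cobra" → no 'i' → No. "violet" → has 'i' → Yes. "abbey" → no 'i' → No. "jolly" → no 'i' → No.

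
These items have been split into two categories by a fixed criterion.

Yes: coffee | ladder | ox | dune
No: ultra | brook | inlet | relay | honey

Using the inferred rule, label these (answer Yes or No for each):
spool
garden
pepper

No, Yes, Yes

Checking candidate rules against both groups, what survives is: even length.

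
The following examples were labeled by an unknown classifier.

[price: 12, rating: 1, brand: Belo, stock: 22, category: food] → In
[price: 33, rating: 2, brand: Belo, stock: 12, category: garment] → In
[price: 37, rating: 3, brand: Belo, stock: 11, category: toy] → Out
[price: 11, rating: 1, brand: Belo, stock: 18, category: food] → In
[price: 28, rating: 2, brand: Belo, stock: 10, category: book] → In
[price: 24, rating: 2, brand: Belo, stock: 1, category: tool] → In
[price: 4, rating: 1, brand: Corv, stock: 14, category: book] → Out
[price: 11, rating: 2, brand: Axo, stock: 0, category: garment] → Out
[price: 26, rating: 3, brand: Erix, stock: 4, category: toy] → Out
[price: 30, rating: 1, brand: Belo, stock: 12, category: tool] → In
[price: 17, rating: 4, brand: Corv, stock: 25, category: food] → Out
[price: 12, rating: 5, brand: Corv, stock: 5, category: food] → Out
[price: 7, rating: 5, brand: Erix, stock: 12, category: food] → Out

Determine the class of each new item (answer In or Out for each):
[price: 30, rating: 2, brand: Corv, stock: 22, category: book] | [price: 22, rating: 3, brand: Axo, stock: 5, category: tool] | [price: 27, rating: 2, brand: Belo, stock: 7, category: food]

Out, Out, In

One predicate separates the groups cleanly: brand is Belo AND price ≤ 33.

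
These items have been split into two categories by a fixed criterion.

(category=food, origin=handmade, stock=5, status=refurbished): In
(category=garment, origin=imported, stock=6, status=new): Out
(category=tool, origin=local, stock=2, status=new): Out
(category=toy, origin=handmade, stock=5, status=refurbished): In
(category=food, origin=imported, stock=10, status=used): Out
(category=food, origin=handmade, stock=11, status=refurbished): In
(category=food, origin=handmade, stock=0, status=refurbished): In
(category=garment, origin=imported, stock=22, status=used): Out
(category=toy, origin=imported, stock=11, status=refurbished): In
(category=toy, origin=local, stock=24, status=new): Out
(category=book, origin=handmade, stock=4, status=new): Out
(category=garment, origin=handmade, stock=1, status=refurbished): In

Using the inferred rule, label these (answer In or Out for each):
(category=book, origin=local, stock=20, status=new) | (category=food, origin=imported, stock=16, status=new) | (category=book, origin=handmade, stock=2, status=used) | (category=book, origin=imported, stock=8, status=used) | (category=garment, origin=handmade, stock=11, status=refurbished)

Out, Out, Out, Out, In

The simplest hypothesis consistent with all the labels is: status is refurbished.
Out: (category=book, origin=local, stock=20, status=new), since status is new. Out: (category=food, origin=imported, stock=16, status=new), since status is new. Out: (category=book, origin=handmade, stock=2, status=used), since status is used. Out: (category=book, origin=imported, stock=8, status=used), since status is used. In: (category=garment, origin=handmade, stock=11, status=refurbished), since status is refurbished.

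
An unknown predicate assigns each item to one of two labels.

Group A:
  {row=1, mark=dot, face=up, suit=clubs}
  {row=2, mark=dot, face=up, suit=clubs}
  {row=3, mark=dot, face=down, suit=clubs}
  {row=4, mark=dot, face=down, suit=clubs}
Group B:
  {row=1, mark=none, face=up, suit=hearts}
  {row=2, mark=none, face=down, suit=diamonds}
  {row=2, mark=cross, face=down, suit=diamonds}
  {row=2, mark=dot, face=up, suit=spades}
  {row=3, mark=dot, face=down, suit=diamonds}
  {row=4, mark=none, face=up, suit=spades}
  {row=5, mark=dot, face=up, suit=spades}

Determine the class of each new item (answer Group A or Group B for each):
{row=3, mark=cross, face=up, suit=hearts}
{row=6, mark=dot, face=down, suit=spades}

The rule appears to be: suit is clubs.
{row=3, mark=cross, face=up, suit=hearts}: Group B (suit is hearts). {row=6, mark=dot, face=down, suit=spades}: Group B (suit is spades).

Group B, Group B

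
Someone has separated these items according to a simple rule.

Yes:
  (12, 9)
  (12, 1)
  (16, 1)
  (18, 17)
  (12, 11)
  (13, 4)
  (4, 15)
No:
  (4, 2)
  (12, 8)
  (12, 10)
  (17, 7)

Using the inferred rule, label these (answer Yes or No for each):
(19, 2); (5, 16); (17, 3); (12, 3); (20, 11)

Comparing the two groups points to one rule — sum is odd.
(19, 2) — 19+2 = 21, hence Yes.
(5, 16) — 5+16 = 21, hence Yes.
(17, 3) — 17+3 = 20, hence No.
(12, 3) — 12+3 = 15, hence Yes.
(20, 11) — 20+11 = 31, hence Yes.

Yes, Yes, No, Yes, Yes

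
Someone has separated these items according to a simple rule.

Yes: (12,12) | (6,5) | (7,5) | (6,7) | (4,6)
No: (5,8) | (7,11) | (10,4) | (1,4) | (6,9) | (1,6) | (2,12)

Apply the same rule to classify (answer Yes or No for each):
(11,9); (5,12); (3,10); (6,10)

The pattern is that an item is 'Yes' exactly when: |first − second| ≤ 2.

Yes, No, No, No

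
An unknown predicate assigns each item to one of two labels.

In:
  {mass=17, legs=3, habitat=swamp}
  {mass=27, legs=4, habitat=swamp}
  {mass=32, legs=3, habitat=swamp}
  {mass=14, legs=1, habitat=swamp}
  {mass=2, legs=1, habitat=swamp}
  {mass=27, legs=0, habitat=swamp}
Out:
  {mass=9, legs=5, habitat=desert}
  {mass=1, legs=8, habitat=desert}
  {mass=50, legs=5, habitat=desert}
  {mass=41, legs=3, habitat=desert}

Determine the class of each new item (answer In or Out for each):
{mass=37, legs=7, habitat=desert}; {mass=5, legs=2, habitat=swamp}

Every 'In' example satisfies: habitat is swamp. None of the 'Out' examples do.

Out, In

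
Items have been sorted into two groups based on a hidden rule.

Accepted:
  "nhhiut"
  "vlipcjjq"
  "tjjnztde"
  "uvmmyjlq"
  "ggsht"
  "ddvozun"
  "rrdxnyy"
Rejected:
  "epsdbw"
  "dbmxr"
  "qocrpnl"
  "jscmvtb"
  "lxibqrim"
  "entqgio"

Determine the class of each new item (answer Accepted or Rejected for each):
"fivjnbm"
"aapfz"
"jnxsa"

Rejected, Accepted, Rejected

All 'Accepted' examples share one property — has a double letter — and every 'Rejected' example lacks it.
"fivjnbm" → no doubled letter → Rejected. "aapfz" → 'aa' doubled → Accepted. "jnxsa" → no doubled letter → Rejected.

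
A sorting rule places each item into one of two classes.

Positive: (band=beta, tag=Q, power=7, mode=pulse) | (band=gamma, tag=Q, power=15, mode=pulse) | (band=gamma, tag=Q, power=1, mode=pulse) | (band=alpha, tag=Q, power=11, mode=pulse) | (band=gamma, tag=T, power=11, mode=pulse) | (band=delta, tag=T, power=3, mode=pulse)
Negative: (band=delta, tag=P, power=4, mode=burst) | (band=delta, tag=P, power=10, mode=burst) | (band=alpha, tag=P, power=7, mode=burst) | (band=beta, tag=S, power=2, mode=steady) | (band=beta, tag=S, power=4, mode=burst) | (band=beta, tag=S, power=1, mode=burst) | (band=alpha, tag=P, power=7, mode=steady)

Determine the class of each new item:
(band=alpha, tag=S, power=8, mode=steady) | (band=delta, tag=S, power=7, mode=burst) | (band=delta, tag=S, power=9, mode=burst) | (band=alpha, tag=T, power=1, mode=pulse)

Negative, Negative, Negative, Positive

The pattern is that an item is 'Positive' exactly when: mode is pulse.
(band=alpha, tag=S, power=8, mode=steady) → mode is steady → Negative.
(band=delta, tag=S, power=7, mode=burst) → mode is burst → Negative.
(band=delta, tag=S, power=9, mode=burst) → mode is burst → Negative.
(band=alpha, tag=T, power=1, mode=pulse) → mode is pulse → Positive.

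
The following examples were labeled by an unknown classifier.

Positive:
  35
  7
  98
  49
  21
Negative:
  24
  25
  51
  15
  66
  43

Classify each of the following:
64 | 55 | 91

Negative, Negative, Positive

'Positive' ⟺ multiple of 7.
64 — 64 = 7·9 + 1, hence Negative. 55 — 55 = 7·7 + 6, hence Negative. 91 — 91 = 7·13, hence Positive.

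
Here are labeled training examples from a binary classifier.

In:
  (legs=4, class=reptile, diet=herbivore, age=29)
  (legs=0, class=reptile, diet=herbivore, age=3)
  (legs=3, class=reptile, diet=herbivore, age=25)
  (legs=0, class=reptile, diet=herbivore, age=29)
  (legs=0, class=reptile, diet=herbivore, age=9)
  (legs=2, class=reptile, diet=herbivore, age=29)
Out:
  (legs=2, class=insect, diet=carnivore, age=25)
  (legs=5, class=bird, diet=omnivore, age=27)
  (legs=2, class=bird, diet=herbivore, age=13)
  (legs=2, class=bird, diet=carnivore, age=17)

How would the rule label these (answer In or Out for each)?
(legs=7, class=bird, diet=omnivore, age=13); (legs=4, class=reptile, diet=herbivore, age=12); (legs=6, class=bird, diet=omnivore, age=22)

All 'In' examples share one property — class is reptile — and every 'Out' example lacks it.
(legs=7, class=bird, diet=omnivore, age=13): class is bird, lacks this property → Out. (legs=4, class=reptile, diet=herbivore, age=12): class is reptile, has this property → In. (legs=6, class=bird, diet=omnivore, age=22): class is bird, lacks this property → Out.

Out, In, Out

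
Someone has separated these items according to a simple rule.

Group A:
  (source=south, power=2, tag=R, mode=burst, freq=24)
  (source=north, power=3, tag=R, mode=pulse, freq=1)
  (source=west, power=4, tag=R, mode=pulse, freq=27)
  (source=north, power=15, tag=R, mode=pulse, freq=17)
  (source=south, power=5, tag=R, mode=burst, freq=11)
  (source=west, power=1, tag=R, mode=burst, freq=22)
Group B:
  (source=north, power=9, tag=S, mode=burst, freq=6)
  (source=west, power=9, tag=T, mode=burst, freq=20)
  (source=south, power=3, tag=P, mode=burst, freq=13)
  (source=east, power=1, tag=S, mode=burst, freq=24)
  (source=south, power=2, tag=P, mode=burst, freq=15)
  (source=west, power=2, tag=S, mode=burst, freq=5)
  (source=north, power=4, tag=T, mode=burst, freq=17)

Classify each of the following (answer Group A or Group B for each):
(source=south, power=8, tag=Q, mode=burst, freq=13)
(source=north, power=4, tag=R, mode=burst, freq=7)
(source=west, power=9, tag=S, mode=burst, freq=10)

Looking at the examples, the only property every 'Group A' case has and every 'Group B' case lacks is: tag is R.
(source=south, power=8, tag=Q, mode=burst, freq=13): tag is Q, fails this test → Group B. (source=north, power=4, tag=R, mode=burst, freq=7): tag is R, checks out → Group A. (source=west, power=9, tag=S, mode=burst, freq=10): tag is S, fails this test → Group B.

Group B, Group A, Group B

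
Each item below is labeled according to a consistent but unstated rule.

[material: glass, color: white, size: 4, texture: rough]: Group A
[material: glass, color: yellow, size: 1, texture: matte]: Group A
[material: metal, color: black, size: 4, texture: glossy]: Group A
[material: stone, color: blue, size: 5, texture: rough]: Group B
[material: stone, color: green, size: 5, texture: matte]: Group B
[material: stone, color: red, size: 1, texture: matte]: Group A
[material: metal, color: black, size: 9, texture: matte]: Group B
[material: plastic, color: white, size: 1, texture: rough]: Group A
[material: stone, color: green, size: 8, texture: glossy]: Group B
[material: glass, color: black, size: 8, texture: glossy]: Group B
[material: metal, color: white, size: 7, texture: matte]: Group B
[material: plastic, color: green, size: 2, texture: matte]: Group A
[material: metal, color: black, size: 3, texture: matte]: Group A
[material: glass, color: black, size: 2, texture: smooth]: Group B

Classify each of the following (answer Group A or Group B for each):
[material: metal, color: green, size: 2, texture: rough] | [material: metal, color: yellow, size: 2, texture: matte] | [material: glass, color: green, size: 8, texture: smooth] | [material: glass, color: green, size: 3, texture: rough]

Group A, Group A, Group B, Group A

The distinguishing property — texture is not smooth AND size ≤ 4 — holds for all the 'Group A' cases and none of the 'Group B' cases.
[material: metal, color: green, size: 2, texture: rough]: texture is rough, size = 2 — has this property, so Group A. [material: metal, color: yellow, size: 2, texture: matte]: texture is matte, size = 2 — has this property, so Group A. [material: glass, color: green, size: 8, texture: smooth]: texture is smooth, size = 8 — doesn't match, so Group B. [material: glass, color: green, size: 3, texture: rough]: texture is rough, size = 3 — has this property, so Group A.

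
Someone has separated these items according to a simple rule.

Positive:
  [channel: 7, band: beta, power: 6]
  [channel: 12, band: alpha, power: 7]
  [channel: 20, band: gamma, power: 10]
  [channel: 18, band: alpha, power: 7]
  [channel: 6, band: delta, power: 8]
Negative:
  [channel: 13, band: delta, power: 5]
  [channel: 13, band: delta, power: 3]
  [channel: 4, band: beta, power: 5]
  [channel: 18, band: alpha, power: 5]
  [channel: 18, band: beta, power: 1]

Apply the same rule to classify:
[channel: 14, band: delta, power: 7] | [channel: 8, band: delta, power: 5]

All 'Positive' examples share one property — power ≥ 6 — and every 'Negative' example lacks it.
[channel: 14, band: delta, power: 7]: Positive (power = 7).
[channel: 8, band: delta, power: 5]: Negative (power = 5).

Positive, Negative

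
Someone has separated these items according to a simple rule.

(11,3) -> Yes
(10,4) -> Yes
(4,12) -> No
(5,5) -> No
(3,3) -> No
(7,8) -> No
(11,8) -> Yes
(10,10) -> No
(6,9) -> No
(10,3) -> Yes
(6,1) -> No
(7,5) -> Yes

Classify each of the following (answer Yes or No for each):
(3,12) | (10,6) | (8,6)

No, Yes, Yes

The classifier is using: first > second AND sum ≥ 10.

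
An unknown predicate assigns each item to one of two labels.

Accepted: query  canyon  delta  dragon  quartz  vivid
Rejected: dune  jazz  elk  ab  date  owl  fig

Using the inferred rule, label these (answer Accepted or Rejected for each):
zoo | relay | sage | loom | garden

Rejected, Accepted, Rejected, Rejected, Accepted

The common property of the 'Accepted' items is: length ≥ 5. No 'Rejected' item has it.
Rejected: zoo, since length 3.
Accepted: relay, since length 5.
Rejected: sage, since length 4.
Rejected: loom, since length 4.
Accepted: garden, since length 6.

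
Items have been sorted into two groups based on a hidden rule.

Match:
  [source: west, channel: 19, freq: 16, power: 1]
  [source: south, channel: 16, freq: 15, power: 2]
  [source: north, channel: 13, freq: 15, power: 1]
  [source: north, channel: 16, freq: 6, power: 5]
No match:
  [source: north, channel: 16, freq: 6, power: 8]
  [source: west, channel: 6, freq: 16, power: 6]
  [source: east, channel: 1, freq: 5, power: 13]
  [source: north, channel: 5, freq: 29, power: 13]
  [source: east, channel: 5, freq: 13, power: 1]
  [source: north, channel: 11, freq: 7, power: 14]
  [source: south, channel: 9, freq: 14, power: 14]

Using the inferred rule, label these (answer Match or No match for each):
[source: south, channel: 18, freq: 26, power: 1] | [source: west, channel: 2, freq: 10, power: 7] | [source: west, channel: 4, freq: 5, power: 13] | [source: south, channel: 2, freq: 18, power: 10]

A rule that fits every label: power ≤ 5 AND channel ≥ 6 — true of each 'Match' example, false of each 'No match' one.
[source: south, channel: 18, freq: 26, power: 1]: power = 1, channel = 18, fits → Match. [source: west, channel: 2, freq: 10, power: 7]: power = 7, channel = 2, doesn't match → No match. [source: west, channel: 4, freq: 5, power: 13]: power = 13, channel = 4, doesn't match → No match. [source: south, channel: 2, freq: 18, power: 10]: power = 10, channel = 2, doesn't match → No match.

Match, No match, No match, No match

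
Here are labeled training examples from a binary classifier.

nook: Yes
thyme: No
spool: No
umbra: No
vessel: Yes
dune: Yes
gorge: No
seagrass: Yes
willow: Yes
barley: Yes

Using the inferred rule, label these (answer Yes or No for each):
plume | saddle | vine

Every 'Yes' example satisfies: even length. None of the 'No' examples do.
plume — length 5, hence No. saddle — length 6, hence Yes. vine — length 4, hence Yes.

No, Yes, Yes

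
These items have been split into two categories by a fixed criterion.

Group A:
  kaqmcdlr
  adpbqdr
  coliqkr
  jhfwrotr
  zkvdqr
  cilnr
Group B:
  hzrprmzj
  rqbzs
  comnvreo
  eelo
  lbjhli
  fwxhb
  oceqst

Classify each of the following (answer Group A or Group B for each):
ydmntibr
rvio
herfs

'Group A' ⟺ ends with 'r'.
Group A: ydmntibr, since ends with 'r'. Group B: rvio, since ends with 'o'. Group B: herfs, since ends with 's'.

Group A, Group B, Group B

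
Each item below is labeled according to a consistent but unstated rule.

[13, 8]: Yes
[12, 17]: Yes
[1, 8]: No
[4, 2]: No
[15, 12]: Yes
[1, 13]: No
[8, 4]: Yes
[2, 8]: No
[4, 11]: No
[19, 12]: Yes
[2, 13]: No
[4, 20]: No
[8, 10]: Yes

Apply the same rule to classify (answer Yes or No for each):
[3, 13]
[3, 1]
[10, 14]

The distinguishing property — first ≥ 8 — holds for all the 'Yes' cases and none of the 'No' cases.
[3, 13] — first 3, hence No.
[3, 1] — first 3, hence No.
[10, 14] — first 10, hence Yes.

No, No, Yes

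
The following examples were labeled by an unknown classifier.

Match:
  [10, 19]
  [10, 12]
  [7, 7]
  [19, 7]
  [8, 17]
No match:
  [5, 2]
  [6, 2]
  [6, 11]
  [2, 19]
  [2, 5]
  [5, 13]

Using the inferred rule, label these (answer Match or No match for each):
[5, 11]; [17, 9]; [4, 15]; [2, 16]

A rule that fits every label: first ≥ 7 — true of each 'Match' example, false of each 'No match' one.

No match, Match, No match, No match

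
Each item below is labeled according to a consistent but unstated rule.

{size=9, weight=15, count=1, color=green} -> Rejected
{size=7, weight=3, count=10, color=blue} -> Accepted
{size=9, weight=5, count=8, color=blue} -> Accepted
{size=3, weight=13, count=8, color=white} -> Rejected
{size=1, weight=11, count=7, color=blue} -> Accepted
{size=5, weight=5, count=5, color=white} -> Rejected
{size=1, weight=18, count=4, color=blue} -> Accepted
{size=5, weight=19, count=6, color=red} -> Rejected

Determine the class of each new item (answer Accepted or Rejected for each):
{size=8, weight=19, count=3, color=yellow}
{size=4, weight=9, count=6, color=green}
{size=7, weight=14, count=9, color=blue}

The distinguishing property — color is blue — holds for all the 'Accepted' cases and none of the 'Rejected' cases.
{size=8, weight=19, count=3, color=yellow}: Rejected (color is yellow).
{size=4, weight=9, count=6, color=green}: Rejected (color is green).
{size=7, weight=14, count=9, color=blue}: Accepted (color is blue).

Rejected, Rejected, Accepted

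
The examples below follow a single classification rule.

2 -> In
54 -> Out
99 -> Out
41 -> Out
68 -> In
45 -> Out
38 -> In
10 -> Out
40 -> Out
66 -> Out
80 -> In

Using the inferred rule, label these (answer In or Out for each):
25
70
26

A rule that fits every label: ≡ 2 (mod 6) — true of each 'In' example, false of each 'Out' one.

Out, Out, In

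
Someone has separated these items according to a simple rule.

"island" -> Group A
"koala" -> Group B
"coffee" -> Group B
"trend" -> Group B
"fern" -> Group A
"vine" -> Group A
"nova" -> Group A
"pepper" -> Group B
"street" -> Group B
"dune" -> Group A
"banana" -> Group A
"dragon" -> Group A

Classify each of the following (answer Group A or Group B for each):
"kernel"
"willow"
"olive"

The distinguishing property — even length AND contains 'n' — holds for all the 'Group A' cases and none of the 'Group B' cases.
"kernel": length 6, has 'n' — satisfies this, so Group A. "willow": length 6, no 'n' — does not satisfy this, so Group B. "olive": length 5, no 'n' — does not satisfy this, so Group B.

Group A, Group B, Group B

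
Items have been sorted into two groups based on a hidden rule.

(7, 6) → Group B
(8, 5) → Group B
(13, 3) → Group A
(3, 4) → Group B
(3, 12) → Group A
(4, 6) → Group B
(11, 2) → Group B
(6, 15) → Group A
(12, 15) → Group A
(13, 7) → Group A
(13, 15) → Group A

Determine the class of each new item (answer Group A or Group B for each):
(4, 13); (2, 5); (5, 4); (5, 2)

The classifier is using: sum ≥ 15.

Group A, Group B, Group B, Group B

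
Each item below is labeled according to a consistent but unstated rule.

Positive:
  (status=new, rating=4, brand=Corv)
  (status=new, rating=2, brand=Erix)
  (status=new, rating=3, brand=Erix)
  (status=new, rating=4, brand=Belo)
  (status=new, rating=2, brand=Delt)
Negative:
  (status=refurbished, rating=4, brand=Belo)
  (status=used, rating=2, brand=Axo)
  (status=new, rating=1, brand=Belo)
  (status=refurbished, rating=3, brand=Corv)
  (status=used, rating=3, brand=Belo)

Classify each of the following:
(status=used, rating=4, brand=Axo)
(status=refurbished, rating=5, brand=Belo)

The classifier is using: status is new AND rating ≥ 2.
(status=used, rating=4, brand=Axo): Negative (status is used, rating = 4). (status=refurbished, rating=5, brand=Belo): Negative (status is refurbished, rating = 5).

Negative, Negative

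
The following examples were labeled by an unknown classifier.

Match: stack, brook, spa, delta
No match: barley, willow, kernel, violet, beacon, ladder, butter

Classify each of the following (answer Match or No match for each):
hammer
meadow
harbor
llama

No match, No match, No match, Match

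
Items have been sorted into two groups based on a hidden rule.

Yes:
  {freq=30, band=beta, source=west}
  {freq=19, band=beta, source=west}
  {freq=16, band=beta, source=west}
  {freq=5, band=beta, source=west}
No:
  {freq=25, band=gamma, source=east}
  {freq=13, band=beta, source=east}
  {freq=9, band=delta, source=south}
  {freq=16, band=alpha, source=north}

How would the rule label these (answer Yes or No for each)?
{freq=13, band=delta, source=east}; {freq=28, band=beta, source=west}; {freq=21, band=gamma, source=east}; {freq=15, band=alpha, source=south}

No, Yes, No, No

Rule: source is west. This holds for each 'Yes' example and fails for each 'No' one.
{freq=13, band=delta, source=east}: No (source is east).
{freq=28, band=beta, source=west}: Yes (source is west).
{freq=21, band=gamma, source=east}: No (source is east).
{freq=15, band=alpha, source=south}: No (source is south).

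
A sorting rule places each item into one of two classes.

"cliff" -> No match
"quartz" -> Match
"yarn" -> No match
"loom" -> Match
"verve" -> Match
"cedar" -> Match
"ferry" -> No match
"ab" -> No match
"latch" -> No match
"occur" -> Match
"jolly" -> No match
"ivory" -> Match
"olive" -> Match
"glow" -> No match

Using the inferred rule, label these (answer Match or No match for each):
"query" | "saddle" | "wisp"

The pattern is that an item is 'Match' exactly when: has ≥ 2 vowels.
Match: "query", since 2 vowels. Match: "saddle", since 2 vowels. No match: "wisp", since 1 vowel.

Match, Match, No match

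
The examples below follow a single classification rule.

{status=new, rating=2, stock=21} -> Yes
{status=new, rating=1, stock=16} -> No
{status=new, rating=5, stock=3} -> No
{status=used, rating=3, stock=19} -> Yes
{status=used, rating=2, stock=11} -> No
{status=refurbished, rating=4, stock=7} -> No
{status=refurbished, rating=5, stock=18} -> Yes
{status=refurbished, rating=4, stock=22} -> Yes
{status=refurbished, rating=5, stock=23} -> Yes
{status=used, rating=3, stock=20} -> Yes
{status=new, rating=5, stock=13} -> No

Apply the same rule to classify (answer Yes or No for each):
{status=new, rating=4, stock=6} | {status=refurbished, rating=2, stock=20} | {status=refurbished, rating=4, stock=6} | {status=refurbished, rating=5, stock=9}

The simplest hypothesis consistent with all the labels is: stock ≥ 18.
{status=new, rating=4, stock=6}: stock = 6, does not pass → No.
{status=refurbished, rating=2, stock=20}: stock = 20, matches → Yes.
{status=refurbished, rating=4, stock=6}: stock = 6, does not pass → No.
{status=refurbished, rating=5, stock=9}: stock = 9, does not pass → No.

No, Yes, No, No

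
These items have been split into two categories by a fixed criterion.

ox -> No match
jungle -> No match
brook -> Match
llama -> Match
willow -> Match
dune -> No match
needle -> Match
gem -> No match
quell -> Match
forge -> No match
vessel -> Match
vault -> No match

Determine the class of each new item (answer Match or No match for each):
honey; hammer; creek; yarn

All 'Match' examples share one property — has a double letter — and every 'No match' example lacks it.
honey → no doubled letter → No match.
hammer → 'mm' doubled → Match.
creek → 'ee' doubled → Match.
yarn → no doubled letter → No match.

No match, Match, Match, No match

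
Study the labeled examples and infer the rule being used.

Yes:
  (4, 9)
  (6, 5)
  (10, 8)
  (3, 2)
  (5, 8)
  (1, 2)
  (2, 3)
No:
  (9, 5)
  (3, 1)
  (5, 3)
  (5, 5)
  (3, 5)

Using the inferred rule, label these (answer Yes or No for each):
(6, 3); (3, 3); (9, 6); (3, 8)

The distinguishing property — product is even — holds for all the 'Yes' cases and none of the 'No' cases.
(6, 3) → 6·3 = 18 → Yes. (3, 3) → 3·3 = 9 → No. (9, 6) → 9·6 = 54 → Yes. (3, 8) → 3·8 = 24 → Yes.

Yes, No, Yes, Yes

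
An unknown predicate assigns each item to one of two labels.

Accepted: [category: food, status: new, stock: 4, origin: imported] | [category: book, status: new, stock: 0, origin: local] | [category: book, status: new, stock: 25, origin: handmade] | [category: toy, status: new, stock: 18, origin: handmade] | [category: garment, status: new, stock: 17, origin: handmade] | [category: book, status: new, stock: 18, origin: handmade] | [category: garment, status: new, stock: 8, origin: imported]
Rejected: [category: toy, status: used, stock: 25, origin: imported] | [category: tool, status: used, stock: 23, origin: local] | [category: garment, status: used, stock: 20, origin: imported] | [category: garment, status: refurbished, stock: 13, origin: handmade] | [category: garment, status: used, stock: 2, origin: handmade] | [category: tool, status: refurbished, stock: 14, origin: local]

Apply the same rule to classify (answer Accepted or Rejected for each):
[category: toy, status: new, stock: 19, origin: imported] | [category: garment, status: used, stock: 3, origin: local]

Comparing the two groups points to one rule — status is new.
[category: toy, status: new, stock: 19, origin: imported]: Accepted (status is new). [category: garment, status: used, stock: 3, origin: local]: Rejected (status is used).

Accepted, Rejected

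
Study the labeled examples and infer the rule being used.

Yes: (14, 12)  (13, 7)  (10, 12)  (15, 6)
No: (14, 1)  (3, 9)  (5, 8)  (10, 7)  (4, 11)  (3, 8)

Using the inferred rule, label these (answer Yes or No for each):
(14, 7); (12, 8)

Yes, Yes

Every 'Yes' example satisfies: sum ≥ 20. None of the 'No' examples do.
(14, 7): 14+7 = 21 — satisfies this, so Yes.
(12, 8): 12+8 = 20 — satisfies this, so Yes.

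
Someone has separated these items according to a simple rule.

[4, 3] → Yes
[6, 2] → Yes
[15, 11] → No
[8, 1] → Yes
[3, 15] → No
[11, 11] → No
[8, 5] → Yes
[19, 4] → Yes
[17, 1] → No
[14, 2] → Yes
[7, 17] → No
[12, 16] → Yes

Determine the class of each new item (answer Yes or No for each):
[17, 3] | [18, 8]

No, Yes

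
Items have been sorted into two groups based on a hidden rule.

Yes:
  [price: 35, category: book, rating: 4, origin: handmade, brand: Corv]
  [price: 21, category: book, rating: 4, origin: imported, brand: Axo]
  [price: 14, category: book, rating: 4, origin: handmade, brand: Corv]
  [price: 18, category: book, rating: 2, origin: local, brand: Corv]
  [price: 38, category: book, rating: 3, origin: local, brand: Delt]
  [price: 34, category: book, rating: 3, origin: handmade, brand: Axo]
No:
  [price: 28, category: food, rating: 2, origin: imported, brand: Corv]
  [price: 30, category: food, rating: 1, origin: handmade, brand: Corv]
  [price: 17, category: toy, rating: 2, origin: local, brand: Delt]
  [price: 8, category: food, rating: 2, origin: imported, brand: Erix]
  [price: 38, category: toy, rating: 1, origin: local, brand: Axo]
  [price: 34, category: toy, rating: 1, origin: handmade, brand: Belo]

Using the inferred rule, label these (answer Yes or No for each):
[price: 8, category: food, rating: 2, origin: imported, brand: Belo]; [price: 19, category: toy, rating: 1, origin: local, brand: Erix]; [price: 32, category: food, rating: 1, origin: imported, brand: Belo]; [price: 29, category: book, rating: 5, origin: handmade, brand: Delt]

The simplest hypothesis consistent with all the labels is: category is book.
[price: 8, category: food, rating: 2, origin: imported, brand: Belo]: category is food, fails this test → No. [price: 19, category: toy, rating: 1, origin: local, brand: Erix]: category is toy, fails this test → No. [price: 32, category: food, rating: 1, origin: imported, brand: Belo]: category is food, fails this test → No. [price: 29, category: book, rating: 5, origin: handmade, brand: Delt]: category is book, qualifies → Yes.

No, No, No, Yes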